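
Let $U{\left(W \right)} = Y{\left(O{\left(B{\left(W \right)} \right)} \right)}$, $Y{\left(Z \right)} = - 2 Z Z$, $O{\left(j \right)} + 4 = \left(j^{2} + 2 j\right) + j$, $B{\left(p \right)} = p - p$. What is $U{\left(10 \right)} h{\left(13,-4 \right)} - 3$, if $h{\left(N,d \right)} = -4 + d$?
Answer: $253$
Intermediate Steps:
$B{\left(p \right)} = 0$
$O{\left(j \right)} = -4 + j^{2} + 3 j$ ($O{\left(j \right)} = -4 + \left(\left(j^{2} + 2 j\right) + j\right) = -4 + \left(j^{2} + 3 j\right) = -4 + j^{2} + 3 j$)
$Y{\left(Z \right)} = - 2 Z^{2}$
$U{\left(W \right)} = -32$ ($U{\left(W \right)} = - 2 \left(-4 + 0^{2} + 3 \cdot 0\right)^{2} = - 2 \left(-4 + 0 + 0\right)^{2} = - 2 \left(-4\right)^{2} = \left(-2\right) 16 = -32$)
$U{\left(10 \right)} h{\left(13,-4 \right)} - 3 = - 32 \left(-4 - 4\right) - 3 = \left(-32\right) \left(-8\right) - 3 = 256 - 3 = 253$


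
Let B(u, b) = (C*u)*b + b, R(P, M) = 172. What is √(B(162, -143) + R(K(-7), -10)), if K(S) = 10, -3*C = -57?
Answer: 5*I*√17605 ≈ 663.42*I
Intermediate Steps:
C = 19 (C = -⅓*(-57) = 19)
B(u, b) = b + 19*b*u (B(u, b) = (19*u)*b + b = 19*b*u + b = b + 19*b*u)
√(B(162, -143) + R(K(-7), -10)) = √(-143*(1 + 19*162) + 172) = √(-143*(1 + 3078) + 172) = √(-143*3079 + 172) = √(-440297 + 172) = √(-440125) = 5*I*√17605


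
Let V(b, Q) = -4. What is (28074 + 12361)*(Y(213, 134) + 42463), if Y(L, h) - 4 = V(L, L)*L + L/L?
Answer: 1682742960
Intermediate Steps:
Y(L, h) = 5 - 4*L (Y(L, h) = 4 + (-4*L + L/L) = 4 + (-4*L + 1) = 4 + (1 - 4*L) = 5 - 4*L)
(28074 + 12361)*(Y(213, 134) + 42463) = (28074 + 12361)*((5 - 4*213) + 42463) = 40435*((5 - 852) + 42463) = 40435*(-847 + 42463) = 40435*41616 = 1682742960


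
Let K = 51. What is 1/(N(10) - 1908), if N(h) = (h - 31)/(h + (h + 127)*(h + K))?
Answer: -2789/5321419 ≈ -0.00052411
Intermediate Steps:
N(h) = (-31 + h)/(h + (51 + h)*(127 + h)) (N(h) = (h - 31)/(h + (h + 127)*(h + 51)) = (-31 + h)/(h + (127 + h)*(51 + h)) = (-31 + h)/(h + (51 + h)*(127 + h)))
1/(N(10) - 1908) = 1/((-31 + 10)/(6477 + 10² + 179*10) - 1908) = 1/(-21/(6477 + 100 + 1790) - 1908) = 1/(-21/8367 - 1908) = 1/((1/8367)*(-21) - 1908) = 1/(-7/2789 - 1908) = 1/(-5321419/2789) = -2789/5321419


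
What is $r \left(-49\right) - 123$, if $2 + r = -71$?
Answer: $3454$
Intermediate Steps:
$r = -73$ ($r = -2 - 71 = -73$)
$r \left(-49\right) - 123 = \left(-73\right) \left(-49\right) - 123 = 3577 - 123 = 3454$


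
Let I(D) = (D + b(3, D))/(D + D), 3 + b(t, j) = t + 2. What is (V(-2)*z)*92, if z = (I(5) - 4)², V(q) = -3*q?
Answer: 150282/25 ≈ 6011.3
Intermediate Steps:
b(t, j) = -1 + t (b(t, j) = -3 + (t + 2) = -3 + (2 + t) = -1 + t)
I(D) = (2 + D)/(2*D) (I(D) = (D + (-1 + 3))/(D + D) = (D + 2)/((2*D)) = (2 + D)*(1/(2*D)) = (2 + D)/(2*D))
z = 1089/100 (z = ((½)*(2 + 5)/5 - 4)² = ((½)*(⅕)*7 - 4)² = (7/10 - 4)² = (-33/10)² = 1089/100 ≈ 10.890)
(V(-2)*z)*92 = (-3*(-2)*(1089/100))*92 = (6*(1089/100))*92 = (3267/50)*92 = 150282/25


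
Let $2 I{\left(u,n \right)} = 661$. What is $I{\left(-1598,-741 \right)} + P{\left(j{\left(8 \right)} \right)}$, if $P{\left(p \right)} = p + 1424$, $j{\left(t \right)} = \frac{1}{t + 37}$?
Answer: $\frac{157907}{90} \approx 1754.5$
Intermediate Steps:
$I{\left(u,n \right)} = \frac{661}{2}$ ($I{\left(u,n \right)} = \frac{1}{2} \cdot 661 = \frac{661}{2}$)
$j{\left(t \right)} = \frac{1}{37 + t}$
$P{\left(p \right)} = 1424 + p$
$I{\left(-1598,-741 \right)} + P{\left(j{\left(8 \right)} \right)} = \frac{661}{2} + \left(1424 + \frac{1}{37 + 8}\right) = \frac{661}{2} + \left(1424 + \frac{1}{45}\right) = \frac{661}{2} + \frac{64081}{45} = \frac{157907}{90}$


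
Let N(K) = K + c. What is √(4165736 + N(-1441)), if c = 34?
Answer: 13*√24641 ≈ 2040.7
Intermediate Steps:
N(K) = 34 + K (N(K) = K + 34 = 34 + K)
√(4165736 + N(-1441)) = √(4165736 + (34 - 1441)) = √(4165736 - 1407) = √4164329 = 13*√24641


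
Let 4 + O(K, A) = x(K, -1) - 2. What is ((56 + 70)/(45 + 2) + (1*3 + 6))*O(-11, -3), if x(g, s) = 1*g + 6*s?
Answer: -12627/47 ≈ -268.66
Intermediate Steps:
x(g, s) = g + 6*s
O(K, A) = -12 + K (O(K, A) = -4 + ((K + 6*(-1)) - 2) = -4 + ((K - 6) - 2) = -4 + ((-6 + K) - 2) = -4 + (-8 + K) = -12 + K)
((56 + 70)/(45 + 2) + (1*3 + 6))*O(-11, -3) = ((56 + 70)/(45 + 2) + (1*3 + 6))*(-12 - 11) = (126/47 + (3 + 6))*(-23) = (126*(1/47) + 9)*(-23) = (126/47 + 9)*(-23) = (549/47)*(-23) = -12627/47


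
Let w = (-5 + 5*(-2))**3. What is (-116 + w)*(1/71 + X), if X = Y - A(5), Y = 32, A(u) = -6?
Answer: -9422209/71 ≈ -1.3271e+5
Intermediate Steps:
w = -3375 (w = (-5 - 10)**3 = (-15)**3 = -3375)
X = 38 (X = 32 - 1*(-6) = 32 + 6 = 38)
(-116 + w)*(1/71 + X) = (-116 - 3375)*(1/71 + 38) = -3491*(1/71 + 38) = -3491*2699/71 = -9422209/71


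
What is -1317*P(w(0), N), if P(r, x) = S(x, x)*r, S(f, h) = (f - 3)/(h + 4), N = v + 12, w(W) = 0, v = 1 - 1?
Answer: 0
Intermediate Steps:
v = 0
N = 12 (N = 0 + 12 = 12)
S(f, h) = (-3 + f)/(4 + h)
P(r, x) = r*(-3 + x)/(4 + x) (P(r, x) = ((-3 + x)/(4 + x))*r = r*(-3 + x)/(4 + x))
-1317*P(w(0), N) = -0*(-3 + 12)/(4 + 12) = -0*9/16 = -1317*0 = 0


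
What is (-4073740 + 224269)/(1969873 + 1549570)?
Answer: -3849471/3519443 ≈ -1.0938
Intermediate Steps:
(-4073740 + 224269)/(1969873 + 1549570) = -3849471/3519443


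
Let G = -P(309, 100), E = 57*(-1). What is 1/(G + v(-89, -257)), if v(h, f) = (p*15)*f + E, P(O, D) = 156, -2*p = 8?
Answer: 1/15207 ≈ 6.5759e-5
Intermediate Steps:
p = -4 (p = -½*8 = -4)
E = -57
v(h, f) = -57 - 60*f (v(h, f) = (-4*15)*f - 57 = -60*f - 57 = -57 - 60*f)
G = -156 (G = -1*156 = -156)
1/(G + v(-89, -257)) = 1/(-156 + (-57 - 60*(-257))) = 1/(-156 + (-57 + 15420)) = 1/(-156 + 15363) = 1/15207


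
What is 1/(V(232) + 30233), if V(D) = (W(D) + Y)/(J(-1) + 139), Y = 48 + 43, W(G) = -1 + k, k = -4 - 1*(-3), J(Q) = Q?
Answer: 138/4172243 ≈ 3.3076e-5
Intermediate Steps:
k = -1 (k = -4 + 3 = -1)
W(G) = -2 (W(G) = -1 - 1 = -2)
Y = 91
V(D) = 89/138 (V(D) = (-2 + 91)/(-1 + 139) = 89/138)
1/(V(232) + 30233) = 1/(89/138 + 30233) = 1/(4172243/138) = 138/4172243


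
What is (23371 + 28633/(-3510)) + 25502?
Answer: 171515597/3510 ≈ 48865.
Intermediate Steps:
(23371 + 28633/(-3510)) + 25502 = (23371 + 28633*(-1/3510)) + 25502 = (23371 - 28633/3510) + 25502 = 82003577/3510 + 25502 = 171515597/3510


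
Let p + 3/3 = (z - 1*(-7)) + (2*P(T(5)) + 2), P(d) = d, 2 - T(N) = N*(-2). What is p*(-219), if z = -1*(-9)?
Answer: -8979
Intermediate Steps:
T(N) = 2 + 2*N (T(N) = 2 - N*(-2) = 2 - (-2)*N = 2 + 2*N)
z = 9
p = 41 (p = -1 + ((9 - 1*(-7)) + (2*(2 + 2*5) + 2)) = -1 + ((9 + 7) + (2*(2 + 10) + 2)) = -1 + (16 + (2*12 + 2)) = -1 + (16 + (24 + 2)) = -1 + (16 + 26) = -1 + 42 = 41)
p*(-219) = 41*(-219) = -8979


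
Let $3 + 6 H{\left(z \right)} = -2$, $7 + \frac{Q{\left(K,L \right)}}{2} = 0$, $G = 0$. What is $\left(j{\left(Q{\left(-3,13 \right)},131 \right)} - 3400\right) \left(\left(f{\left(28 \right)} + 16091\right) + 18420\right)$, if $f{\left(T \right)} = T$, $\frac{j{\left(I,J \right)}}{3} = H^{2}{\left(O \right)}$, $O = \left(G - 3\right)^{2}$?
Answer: $- \frac{469442575}{4} \approx -1.1736 \cdot 10^{8}$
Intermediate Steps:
$O = 9$ ($O = \left(0 - 3\right)^{2} = \left(-3\right)^{2} = 9$)
$Q{\left(K,L \right)} = -14$ ($Q{\left(K,L \right)} = -14 + 2 \cdot 0 = -14 + 0 = -14$)
$H{\left(z \right)} = - \frac{5}{6}$ ($H{\left(z \right)} = - \frac{1}{2} + \frac{1}{6} \left(-2\right) = - \frac{1}{2} - \frac{1}{3} = - \frac{5}{6}$)
$j{\left(I,J \right)} = \frac{25}{12}$ ($j{\left(I,J \right)} = 3 \left(- \frac{5}{6}\right)^{2} = 3 \cdot \frac{25}{36} = \frac{25}{12}$)
$\left(j{\left(Q{\left(-3,13 \right)},131 \right)} - 3400\right) \left(\left(f{\left(28 \right)} + 16091\right) + 18420\right) = \left(\frac{25}{12} - 3400\right) \left(\left(28 + 16091\right) + 18420\right) = - \frac{40775 \left(16119 + 18420\right)}{12} = \left(- \frac{40775}{12}\right) 34539 = - \frac{469442575}{4}$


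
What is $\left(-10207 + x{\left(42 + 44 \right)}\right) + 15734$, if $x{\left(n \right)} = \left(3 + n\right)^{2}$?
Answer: $13448$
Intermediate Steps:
$\left(-10207 + x{\left(42 + 44 \right)}\right) + 15734 = \left(-10207 + \left(3 + \left(42 + 44\right)\right)^{2}\right) + 15734 = \left(-10207 + \left(3 + 86\right)^{2}\right) + 15734 = \left(-10207 + 89^{2}\right) + 15734 = \left(-10207 + 7921\right) + 15734 = -2286 + 15734 = 13448$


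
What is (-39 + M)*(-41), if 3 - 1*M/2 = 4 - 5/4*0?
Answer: 1681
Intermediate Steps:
M = -2 (M = 6 - 2*(4 - 5/4*0) = 6 - 2*(4 + 0) = 6 - 2*4 = 6 - 8 = -2)
(-39 + M)*(-41) = (-39 - 2)*(-41) = -41*(-41) = 1681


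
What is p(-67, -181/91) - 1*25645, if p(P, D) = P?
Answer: -25712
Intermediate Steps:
p(-67, -181/91) - 1*25645 = -67 - 1*25645 = -67 - 25645 = -25712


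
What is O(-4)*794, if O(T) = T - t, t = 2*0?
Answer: -3176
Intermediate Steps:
t = 0
O(T) = T (O(T) = T - 1*0 = T + 0 = T)
O(-4)*794 = -4*794 = -3176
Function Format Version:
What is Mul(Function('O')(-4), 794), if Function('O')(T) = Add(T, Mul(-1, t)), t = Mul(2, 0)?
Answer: -3176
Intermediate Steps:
t = 0
Function('O')(T) = T (Function('O')(T) = Add(T, Mul(-1, 0)) = Add(T, 0) = T)
Mul(Function('O')(-4), 794) = Mul(-4, 794) = -3176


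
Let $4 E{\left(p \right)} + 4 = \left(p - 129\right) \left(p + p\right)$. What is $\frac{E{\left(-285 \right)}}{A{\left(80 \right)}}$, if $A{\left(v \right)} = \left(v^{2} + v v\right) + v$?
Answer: $\frac{29497}{6440} \approx 4.5803$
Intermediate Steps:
$A{\left(v \right)} = v + 2 v^{2}$ ($A{\left(v \right)} = \left(v^{2} + v^{2}\right) + v = 2 v^{2} + v = v + 2 v^{2}$)
$E{\left(p \right)} = -1 + \frac{p \left(-129 + p\right)}{2}$ ($E{\left(p \right)} = -1 + \frac{\left(p - 129\right) \left(p + p\right)}{4} = -1 + \frac{\left(-129 + p\right) 2 p}{4} = -1 + \frac{2 p \left(-129 + p\right)}{4} = -1 + \frac{p \left(-129 + p\right)}{2}$)
$\frac{E{\left(-285 \right)}}{A{\left(80 \right)}} = \frac{-1 + \frac{\left(-285\right)^{2}}{2} - - \frac{36765}{2}}{80 \left(1 + 2 \cdot 80\right)} = \frac{-1 + \frac{1}{2} \cdot 81225 + \frac{36765}{2}}{80 \left(1 + 160\right)} = \frac{-1 + \frac{81225}{2} + \frac{36765}{2}}{80 \cdot 161} = \frac{58994}{12880} = 58994 \cdot \frac{1}{12880} = \frac{29497}{6440}$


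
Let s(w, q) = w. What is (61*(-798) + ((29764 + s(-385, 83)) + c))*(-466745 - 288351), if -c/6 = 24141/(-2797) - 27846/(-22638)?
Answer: 21918850263978744/1507583 ≈ 1.4539e+10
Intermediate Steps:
c = 66945528/1507583 (c = -6*(24141/(-2797) - 27846/(-22638)) = -6*(24141*(-1/2797) - 27846*(-1/22638)) = -6*(-24141/2797 + 663/539) = -6*(-11157588/1507583) = 66945528/1507583 ≈ 44.406)
(61*(-798) + ((29764 + s(-385, 83)) + c))*(-466745 - 288351) = (61*(-798) + ((29764 - 385) + 66945528/1507583))*(-466745 - 288351) = (-48678 + (29379 + 66945528/1507583))*(-755096) = (-48678 + 44358226485/1507583)*(-755096) = -29027898789/1507583*(-755096) = 21918850263978744/1507583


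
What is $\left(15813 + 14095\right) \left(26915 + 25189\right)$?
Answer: $1558326432$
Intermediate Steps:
$\left(15813 + 14095\right) \left(26915 + 25189\right) = 29908 \cdot 52104 = 1558326432$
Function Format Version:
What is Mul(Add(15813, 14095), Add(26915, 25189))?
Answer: 1558326432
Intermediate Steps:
Mul(Add(15813, 14095), Add(26915, 25189)) = Mul(29908, 52104) = 1558326432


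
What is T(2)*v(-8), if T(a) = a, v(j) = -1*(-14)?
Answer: 28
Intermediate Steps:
v(j) = 14
T(2)*v(-8) = 2*14 = 28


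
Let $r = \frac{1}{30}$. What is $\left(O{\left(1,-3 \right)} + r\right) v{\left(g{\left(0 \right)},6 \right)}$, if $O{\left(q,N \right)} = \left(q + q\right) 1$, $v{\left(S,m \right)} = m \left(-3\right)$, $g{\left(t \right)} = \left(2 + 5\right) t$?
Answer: $- \frac{183}{5} \approx -36.6$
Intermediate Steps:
$g{\left(t \right)} = 7 t$
$v{\left(S,m \right)} = - 3 m$
$O{\left(q,N \right)} = 2 q$ ($O{\left(q,N \right)} = 2 q 1 = 2 q$)
$r = \frac{1}{30} \approx 0.033333$
$\left(O{\left(1,-3 \right)} + r\right) v{\left(g{\left(0 \right)},6 \right)} = \left(2 \cdot 1 + \frac{1}{30}\right) \left(\left(-3\right) 6\right) = \left(2 + \frac{1}{30}\right) \left(-18\right) = \frac{61}{30} \left(-18\right) = - \frac{183}{5}$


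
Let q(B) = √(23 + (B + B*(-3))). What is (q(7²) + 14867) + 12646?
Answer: 27513 + 5*I*√3 ≈ 27513.0 + 8.6602*I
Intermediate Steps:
q(B) = √(23 - 2*B) (q(B) = √(23 + (B - 3*B)) = √(23 - 2*B))
(q(7²) + 14867) + 12646 = (√(23 - 2*7²) + 14867) + 12646 = (√(23 - 2*49) + 14867) + 12646 = (√(23 - 98) + 14867) + 12646 = (√(-75) + 14867) + 12646 = (5*I*√3 + 14867) + 12646 = (14867 + 5*I*√3) + 12646 = 27513 + 5*I*√3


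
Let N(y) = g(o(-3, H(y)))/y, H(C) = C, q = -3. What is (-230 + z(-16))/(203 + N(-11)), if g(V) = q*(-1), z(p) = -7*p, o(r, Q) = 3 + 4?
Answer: -649/1115 ≈ -0.58206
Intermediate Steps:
o(r, Q) = 7
g(V) = 3 (g(V) = -3*(-1) = 3)
N(y) = 3/y
(-230 + z(-16))/(203 + N(-11)) = (-230 - 7*(-16))/(203 + 3/(-11)) = (-230 + 112)/(203 + 3*(-1/11)) = -118/(203 - 3/11) = -118/2230/11 = -118*11/2230 = -649/1115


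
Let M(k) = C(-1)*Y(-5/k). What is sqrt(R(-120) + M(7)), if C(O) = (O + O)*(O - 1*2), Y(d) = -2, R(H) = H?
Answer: 2*I*sqrt(33) ≈ 11.489*I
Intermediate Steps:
C(O) = 2*O*(-2 + O) (C(O) = (2*O)*(O - 2) = (2*O)*(-2 + O) = 2*O*(-2 + O))
M(k) = -12 (M(k) = (2*(-1)*(-2 - 1))*(-2) = (2*(-1)*(-3))*(-2) = 6*(-2) = -12)
sqrt(R(-120) + M(7)) = sqrt(-120 - 12) = sqrt(-132) = 2*I*sqrt(33)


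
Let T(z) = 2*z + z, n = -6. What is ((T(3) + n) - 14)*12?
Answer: -132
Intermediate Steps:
T(z) = 3*z
((T(3) + n) - 14)*12 = ((3*3 - 6) - 14)*12 = ((9 - 6) - 14)*12 = (3 - 14)*12 = -11*12 = -132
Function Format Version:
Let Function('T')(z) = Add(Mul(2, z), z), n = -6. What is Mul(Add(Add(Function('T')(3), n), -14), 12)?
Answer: -132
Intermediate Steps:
Function('T')(z) = Mul(3, z)
Mul(Add(Add(Function('T')(3), n), -14), 12) = Mul(Add(Add(Mul(3, 3), -6), -14), 12) = Mul(Add(Add(9, -6), -14), 12) = Mul(Add(3, -14), 12) = Mul(-11, 12) = -132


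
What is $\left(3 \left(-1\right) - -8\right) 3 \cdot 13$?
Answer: $195$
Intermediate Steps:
$\left(3 \left(-1\right) - -8\right) 3 \cdot 13 = \left(-3 + 8\right) 3 \cdot 13 = 5 \cdot 3 \cdot 13 = 15 \cdot 13 = 195$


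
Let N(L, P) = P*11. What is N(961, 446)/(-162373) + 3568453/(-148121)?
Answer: -34126300035/1414755949 ≈ -24.122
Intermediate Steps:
N(L, P) = 11*P
N(961, 446)/(-162373) + 3568453/(-148121) = (11*446)/(-162373) + 3568453/(-148121) = 4906*(-1/162373) + 3568453*(-1/148121) = -4906/162373 - 209909/8713 = -34126300035/1414755949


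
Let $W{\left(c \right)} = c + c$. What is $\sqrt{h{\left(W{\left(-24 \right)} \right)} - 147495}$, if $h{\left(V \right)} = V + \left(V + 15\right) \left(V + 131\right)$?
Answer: $33 i \sqrt{138} \approx 387.66 i$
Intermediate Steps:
$W{\left(c \right)} = 2 c$
$h{\left(V \right)} = V + \left(15 + V\right) \left(131 + V\right)$
$\sqrt{h{\left(W{\left(-24 \right)} \right)} - 147495} = \sqrt{\left(1965 + \left(2 \left(-24\right)\right)^{2} + 147 \cdot 2 \left(-24\right)\right) - 147495} = \sqrt{\left(1965 + \left(-48\right)^{2} + 147 \left(-48\right)\right) - 147495} = \sqrt{\left(1965 + 2304 - 7056\right) - 147495} = \sqrt{-2787 - 147495} = \sqrt{-150282} = 33 i \sqrt{138}$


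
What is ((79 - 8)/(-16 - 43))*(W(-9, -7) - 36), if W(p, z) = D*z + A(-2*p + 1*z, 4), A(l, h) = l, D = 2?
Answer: 2769/59 ≈ 46.932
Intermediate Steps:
W(p, z) = -2*p + 3*z (W(p, z) = 2*z + (-2*p + 1*z) = 2*z + (-2*p + z) = 2*z + (z - 2*p) = -2*p + 3*z)
((79 - 8)/(-16 - 43))*(W(-9, -7) - 36) = ((79 - 8)/(-16 - 43))*((-2*(-9) + 3*(-7)) - 36) = (71/(-59))*((18 - 21) - 36) = (71*(-1/59))*(-3 - 36) = -71/59*(-39) = 2769/59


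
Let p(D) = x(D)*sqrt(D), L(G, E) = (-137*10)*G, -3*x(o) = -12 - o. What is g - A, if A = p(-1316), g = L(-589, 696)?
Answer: 806930 + 2608*I*sqrt(329)/3 ≈ 8.0693e+5 + 15768.0*I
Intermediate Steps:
x(o) = 4 + o/3 (x(o) = -(-12 - o)/3 = 4 + o/3)
L(G, E) = -1370*G
g = 806930 (g = -1370*(-589) = 806930)
p(D) = sqrt(D)*(4 + D/3) (p(D) = (4 + D/3)*sqrt(D) = sqrt(D)*(4 + D/3))
A = -2608*I*sqrt(329)/3 (A = sqrt(-1316)*(12 - 1316)/3 = (1/3)*(2*I*sqrt(329))*(-1304) = -2608*I*sqrt(329)/3 ≈ -15768.0*I)
g - A = 806930 - (-2608)*I*sqrt(329)/3 = 806930 + 2608*I*sqrt(329)/3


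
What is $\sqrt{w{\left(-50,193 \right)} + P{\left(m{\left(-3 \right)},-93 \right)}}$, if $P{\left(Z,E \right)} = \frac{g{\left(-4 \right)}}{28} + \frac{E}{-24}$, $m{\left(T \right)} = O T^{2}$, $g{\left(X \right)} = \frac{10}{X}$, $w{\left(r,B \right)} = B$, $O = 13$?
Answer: $\frac{\sqrt{38570}}{14} \approx 14.028$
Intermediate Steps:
$m{\left(T \right)} = 13 T^{2}$
$P{\left(Z,E \right)} = - \frac{5}{56} - \frac{E}{24}$ ($P{\left(Z,E \right)} = \frac{10 \frac{1}{-4}}{28} + \frac{E}{-24} = 10 \left(- \frac{1}{4}\right) \frac{1}{28} + E \left(- \frac{1}{24}\right) = \left(- \frac{5}{2}\right) \frac{1}{28} - \frac{E}{24} = - \frac{5}{56} - \frac{E}{24}$)
$\sqrt{w{\left(-50,193 \right)} + P{\left(m{\left(-3 \right)},-93 \right)}} = \sqrt{193 - - \frac{53}{14}} = \sqrt{193 + \left(- \frac{5}{56} + \frac{31}{8}\right)} = \sqrt{193 + \frac{53}{14}} = \sqrt{\frac{2755}{14}} = \frac{\sqrt{38570}}{14}$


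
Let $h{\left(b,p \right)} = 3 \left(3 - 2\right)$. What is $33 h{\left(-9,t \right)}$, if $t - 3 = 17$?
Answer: $99$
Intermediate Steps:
$t = 20$ ($t = 3 + 17 = 20$)
$h{\left(b,p \right)} = 3$ ($h{\left(b,p \right)} = 3 \cdot 1 = 3$)
$33 h{\left(-9,t \right)} = 33 \cdot 3 = 99$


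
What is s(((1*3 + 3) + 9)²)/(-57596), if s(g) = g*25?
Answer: -5625/57596 ≈ -0.097663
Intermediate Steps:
s(g) = 25*g
s(((1*3 + 3) + 9)²)/(-57596) = (25*((1*3 + 3) + 9)²)/(-57596) = (25*((3 + 3) + 9)²)*(-1/57596) = (25*(6 + 9)²)*(-1/57596) = (25*15²)*(-1/57596) = (25*225)*(-1/57596) = 5625*(-1/57596) = -5625/57596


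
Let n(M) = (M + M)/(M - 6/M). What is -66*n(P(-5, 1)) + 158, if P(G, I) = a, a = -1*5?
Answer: -298/19 ≈ -15.684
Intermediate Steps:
a = -5
P(G, I) = -5
n(M) = 2*M/(M - 6/M) (n(M) = (2*M)/(M - 6/M) = 2*M/(M - 6/M))
-66*n(P(-5, 1)) + 158 = -132*(-5)²/(-6 + (-5)²) + 158 = -132*25/(-6 + 25) + 158 = -132*25/19 + 158 = -66*50/19 + 158 = -3300/19 + 158 = -298/19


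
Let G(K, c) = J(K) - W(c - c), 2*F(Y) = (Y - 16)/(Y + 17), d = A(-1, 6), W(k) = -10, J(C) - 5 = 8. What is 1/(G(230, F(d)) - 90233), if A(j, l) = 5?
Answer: -1/90210 ≈ -1.1085e-5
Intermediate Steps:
J(C) = 13 (J(C) = 5 + 8 = 13)
d = 5
F(Y) = (-16 + Y)/(2*(17 + Y)) (F(Y) = ((Y - 16)/(Y + 17))/2 = ((-16 + Y)/(17 + Y))/2 = (-16 + Y)/(2*(17 + Y)))
G(K, c) = 23 (G(K, c) = 13 - 1*(-10) = 13 + 10 = 23)
1/(G(230, F(d)) - 90233) = 1/(23 - 90233) = 1/(-90210) = -1/90210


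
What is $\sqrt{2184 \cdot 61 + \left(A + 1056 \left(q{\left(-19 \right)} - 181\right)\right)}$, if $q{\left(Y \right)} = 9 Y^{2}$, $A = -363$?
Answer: $3 \sqrt{374741} \approx 1836.5$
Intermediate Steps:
$\sqrt{2184 \cdot 61 + \left(A + 1056 \left(q{\left(-19 \right)} - 181\right)\right)} = \sqrt{2184 \cdot 61 - \left(363 - 1056 \left(9 \left(-19\right)^{2} - 181\right)\right)} = \sqrt{133224 - \left(363 - 1056 \left(9 \cdot 361 - 181\right)\right)} = \sqrt{133224 - \left(363 - 1056 \left(3249 - 181\right)\right)} = \sqrt{133224 + \left(-363 + 1056 \cdot 3068\right)} = \sqrt{133224 + \left(-363 + 3239808\right)} = \sqrt{133224 + 3239445} = \sqrt{3372669} = 3 \sqrt{374741}$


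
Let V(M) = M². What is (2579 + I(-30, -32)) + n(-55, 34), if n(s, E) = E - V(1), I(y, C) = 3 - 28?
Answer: 2587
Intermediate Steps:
I(y, C) = -25
n(s, E) = -1 + E (n(s, E) = E - 1*1² = E - 1*1 = E - 1 = -1 + E)
(2579 + I(-30, -32)) + n(-55, 34) = (2579 - 25) + (-1 + 34) = 2554 + 33 = 2587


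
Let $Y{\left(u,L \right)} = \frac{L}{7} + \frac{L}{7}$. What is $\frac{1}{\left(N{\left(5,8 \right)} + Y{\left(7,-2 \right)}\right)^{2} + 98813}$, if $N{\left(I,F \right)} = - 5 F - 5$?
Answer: $\frac{49}{4943598} \approx 9.9118 \cdot 10^{-6}$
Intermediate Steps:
$Y{\left(u,L \right)} = \frac{2 L}{7}$ ($Y{\left(u,L \right)} = L \frac{1}{7} + L \frac{1}{7} = \frac{L}{7} + \frac{L}{7} = \frac{2 L}{7}$)
$N{\left(I,F \right)} = -5 - 5 F$
$\frac{1}{\left(N{\left(5,8 \right)} + Y{\left(7,-2 \right)}\right)^{2} + 98813} = \frac{1}{\left(\left(-5 - 40\right) + \frac{2}{7} \left(-2\right)\right)^{2} + 98813} = \frac{1}{\left(\left(-5 - 40\right) - \frac{4}{7}\right)^{2} + 98813} = \frac{1}{\left(-45 - \frac{4}{7}\right)^{2} + 98813} = \frac{1}{\left(- \frac{319}{7}\right)^{2} + 98813} = \frac{1}{\frac{101761}{49} + 98813} = \frac{1}{\frac{4943598}{49}} = \frac{49}{4943598}$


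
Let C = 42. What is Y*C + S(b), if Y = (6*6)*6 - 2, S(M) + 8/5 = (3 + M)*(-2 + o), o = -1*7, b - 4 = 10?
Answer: 44167/5 ≈ 8833.4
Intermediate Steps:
b = 14 (b = 4 + 10 = 14)
o = -7
S(M) = -143/5 - 9*M (S(M) = -8/5 + (3 + M)*(-2 - 7) = -8/5 + (3 + M)*(-9) = -8/5 + (-27 - 9*M) = -143/5 - 9*M)
Y = 214 (Y = 36*6 - 2 = 216 - 2 = 214)
Y*C + S(b) = 214*42 + (-143/5 - 9*14) = 8988 + (-143/5 - 126) = 8988 - 773/5 = 44167/5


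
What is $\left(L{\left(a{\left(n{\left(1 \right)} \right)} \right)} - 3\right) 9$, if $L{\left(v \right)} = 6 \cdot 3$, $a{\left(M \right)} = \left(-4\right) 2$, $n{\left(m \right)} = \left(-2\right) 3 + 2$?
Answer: $135$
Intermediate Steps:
$n{\left(m \right)} = -4$ ($n{\left(m \right)} = -6 + 2 = -4$)
$a{\left(M \right)} = -8$
$L{\left(v \right)} = 18$
$\left(L{\left(a{\left(n{\left(1 \right)} \right)} \right)} - 3\right) 9 = \left(18 - 3\right) 9 = 15 \cdot 9 = 135$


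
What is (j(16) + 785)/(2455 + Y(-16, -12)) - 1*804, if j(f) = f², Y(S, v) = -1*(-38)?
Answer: -667777/831 ≈ -803.58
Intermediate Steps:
Y(S, v) = 38
(j(16) + 785)/(2455 + Y(-16, -12)) - 1*804 = (16² + 785)/(2455 + 38) - 1*804 = (256 + 785)/2493 - 804 = 1041*(1/2493) - 804 = 347/831 - 804 = -667777/831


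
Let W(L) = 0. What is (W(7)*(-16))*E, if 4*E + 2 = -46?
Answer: 0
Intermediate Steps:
E = -12 (E = -½ + (¼)*(-46) = -½ - 23/2 = -12)
(W(7)*(-16))*E = (0*(-16))*(-12) = 0*(-12) = 0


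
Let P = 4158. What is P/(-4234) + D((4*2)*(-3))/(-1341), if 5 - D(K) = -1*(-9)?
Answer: -2779471/2838897 ≈ -0.97907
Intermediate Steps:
D(K) = -4 (D(K) = 5 - (-1)*(-9) = 5 - 1*9 = 5 - 9 = -4)
P/(-4234) + D((4*2)*(-3))/(-1341) = 4158/(-4234) - 4/(-1341) = 4158*(-1/4234) - 4*(-1/1341) = -2079/2117 + 4/1341 = -2779471/2838897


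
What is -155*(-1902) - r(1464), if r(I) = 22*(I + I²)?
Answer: -46889910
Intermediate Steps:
r(I) = 22*I + 22*I²
-155*(-1902) - r(1464) = -155*(-1902) - 22*1464*(1 + 1464) = 294810 - 22*1464*1465 = 294810 - 1*47184720 = 294810 - 47184720 = -46889910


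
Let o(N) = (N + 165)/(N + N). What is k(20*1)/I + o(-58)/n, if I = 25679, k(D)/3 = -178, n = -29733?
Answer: -1839033299/88567590012 ≈ -0.020764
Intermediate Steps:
o(N) = (165 + N)/(2*N) (o(N) = (165 + N)/((2*N)) = (165 + N)*(1/(2*N)) = (165 + N)/(2*N))
k(D) = -534 (k(D) = 3*(-178) = -534)
k(20*1)/I + o(-58)/n = -534/25679 + ((½)*(165 - 58)/(-58))/(-29733) = -534*1/25679 + ((½)*(-1/58)*107)*(-1/29733) = -534/25679 - 107/116*(-1/29733) = -534/25679 + 107/3449028 = -1839033299/88567590012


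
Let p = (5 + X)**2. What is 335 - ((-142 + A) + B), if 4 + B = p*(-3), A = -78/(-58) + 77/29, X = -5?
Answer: 477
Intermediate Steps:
p = 0 (p = (5 - 5)**2 = 0**2 = 0)
A = 4 (A = -78*(-1/58) + 77*(1/29) = 39/29 + 77/29 = 4)
B = -4 (B = -4 + 0*(-3) = -4 + 0 = -4)
335 - ((-142 + A) + B) = 335 - ((-142 + 4) - 4) = 335 - (-138 - 4) = 335 - 1*(-142) = 335 + 142 = 477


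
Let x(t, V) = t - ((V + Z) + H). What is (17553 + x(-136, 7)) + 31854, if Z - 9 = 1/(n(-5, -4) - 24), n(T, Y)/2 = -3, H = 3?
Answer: 1477561/30 ≈ 49252.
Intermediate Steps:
n(T, Y) = -6 (n(T, Y) = 2*(-3) = -6)
Z = 269/30 (Z = 9 + 1/(-6 - 24) = 9 + 1/(-30) = 9 - 1/30 = 269/30 ≈ 8.9667)
x(t, V) = -359/30 + t - V (x(t, V) = t - ((V + 269/30) + 3) = t - ((269/30 + V) + 3) = t - (359/30 + V) = t + (-359/30 - V) = -359/30 + t - V)
(17553 + x(-136, 7)) + 31854 = (17553 + (-359/30 - 136 - 1*7)) + 31854 = (17553 + (-359/30 - 136 - 7)) + 31854 = (17553 - 4649/30) + 31854 = 521941/30 + 31854 = 1477561/30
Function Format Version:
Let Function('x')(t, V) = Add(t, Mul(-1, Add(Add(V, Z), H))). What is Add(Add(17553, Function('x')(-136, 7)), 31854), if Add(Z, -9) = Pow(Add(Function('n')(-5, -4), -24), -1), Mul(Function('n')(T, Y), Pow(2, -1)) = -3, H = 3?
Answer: Rational(1477561, 30) ≈ 49252.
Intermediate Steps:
Function('n')(T, Y) = -6 (Function('n')(T, Y) = Mul(2, -3) = -6)
Z = Rational(269, 30) (Z = Add(9, Pow(Add(-6, -24), -1)) = Add(9, Pow(-30, -1)) = Add(9, Rational(-1, 30)) = Rational(269, 30) ≈ 8.9667)
Function('x')(t, V) = Add(Rational(-359, 30), t, Mul(-1, V)) (Function('x')(t, V) = Add(t, Mul(-1, Add(Add(V, Rational(269, 30)), 3))) = Add(t, Mul(-1, Add(Add(Rational(269, 30), V), 3))) = Add(t, Mul(-1, Add(Rational(359, 30), V))) = Add(t, Add(Rational(-359, 30), Mul(-1, V))) = Add(Rational(-359, 30), t, Mul(-1, V)))
Add(Add(17553, Function('x')(-136, 7)), 31854) = Add(Add(17553, Add(Rational(-359, 30), -136, Mul(-1, 7))), 31854) = Add(Add(17553, Add(Rational(-359, 30), -136, -7)), 31854) = Add(Add(17553, Rational(-4649, 30)), 31854) = Add(Rational(521941, 30), 31854) = Rational(1477561, 30)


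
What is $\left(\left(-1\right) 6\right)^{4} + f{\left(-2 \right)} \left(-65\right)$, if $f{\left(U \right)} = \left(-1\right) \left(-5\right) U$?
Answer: $1946$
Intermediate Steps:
$f{\left(U \right)} = 5 U$
$\left(\left(-1\right) 6\right)^{4} + f{\left(-2 \right)} \left(-65\right) = \left(\left(-1\right) 6\right)^{4} + 5 \left(-2\right) \left(-65\right) = \left(-6\right)^{4} - -650 = 1296 + 650 = 1946$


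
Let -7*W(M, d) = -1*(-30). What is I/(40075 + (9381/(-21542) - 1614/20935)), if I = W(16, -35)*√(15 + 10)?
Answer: -67647265500/126510042909089 ≈ -0.00053472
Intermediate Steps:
W(M, d) = -30/7 (W(M, d) = -(-1)*(-30)/7 = -⅐*30 = -30/7)
I = -150/7 (I = -30*√(15 + 10)/7 = -30*√25/7 = -30/7*5 = -150/7 ≈ -21.429)
I/(40075 + (9381/(-21542) - 1614/20935)) = -150/(7*(40075 + (9381/(-21542) - 1614/20935))) = -150/(7*(40075 + (9381*(-1/21542) - 1614*1/20935))) = -150/(7*(40075 + (-9381/21542 - 1614/20935))) = -150/(7*(40075 - 231160023/450981770)) = -150/(7*18072863272727/450981770) = -150/7*450981770/18072863272727 = -67647265500/126510042909089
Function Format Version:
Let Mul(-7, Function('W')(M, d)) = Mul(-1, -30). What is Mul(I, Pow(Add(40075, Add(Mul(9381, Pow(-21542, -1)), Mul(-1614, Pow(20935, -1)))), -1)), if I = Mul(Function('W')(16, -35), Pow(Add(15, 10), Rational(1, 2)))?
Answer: Rational(-67647265500, 126510042909089) ≈ -0.00053472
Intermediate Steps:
Function('W')(M, d) = Rational(-30, 7) (Function('W')(M, d) = Mul(Rational(-1, 7), Mul(-1, -30)) = Mul(Rational(-1, 7), 30) = Rational(-30, 7))
I = Rational(-150, 7) (I = Mul(Rational(-30, 7), Pow(Add(15, 10), Rational(1, 2))) = Mul(Rational(-30, 7), Pow(25, Rational(1, 2))) = Mul(Rational(-30, 7), 5) = Rational(-150, 7) ≈ -21.429)
Mul(I, Pow(Add(40075, Add(Mul(9381, Pow(-21542, -1)), Mul(-1614, Pow(20935, -1)))), -1)) = Mul(Rational(-150, 7), Pow(Add(40075, Add(Mul(9381, Pow(-21542, -1)), Mul(-1614, Pow(20935, -1)))), -1)) = Mul(Rational(-150, 7), Pow(Add(40075, Add(Mul(9381, Rational(-1, 21542)), Mul(-1614, Rational(1, 20935)))), -1)) = Mul(Rational(-150, 7), Pow(Add(40075, Add(Rational(-9381, 21542), Rational(-1614, 20935))), -1)) = Mul(Rational(-150, 7), Pow(Add(40075, Rational(-231160023, 450981770)), -1)) = Mul(Rational(-150, 7), Pow(Rational(18072863272727, 450981770), -1)) = Mul(Rational(-150, 7), Rational(450981770, 18072863272727)) = Rational(-67647265500, 126510042909089)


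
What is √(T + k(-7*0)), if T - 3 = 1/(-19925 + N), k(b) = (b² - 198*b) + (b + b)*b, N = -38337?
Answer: √10183323670/58262 ≈ 1.7320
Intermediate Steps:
k(b) = -198*b + 3*b² (k(b) = (b² - 198*b) + (2*b)*b = (b² - 198*b) + 2*b² = -198*b + 3*b²)
T = 174785/58262 (T = 3 + 1/(-19925 - 38337) = 3 + 1/(-58262) = 3 - 1/58262 = 174785/58262 ≈ 3.0000)
√(T + k(-7*0)) = √(174785/58262 + 3*(-7*0)*(-66 - 7*0)) = √(174785/58262 + 3*0*(-66 + 0)) = √(174785/58262 + 3*0*(-66)) = √(174785/58262 + 0) = √(174785/58262) = √10183323670/58262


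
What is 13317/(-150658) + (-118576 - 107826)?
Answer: -34109285833/150658 ≈ -2.2640e+5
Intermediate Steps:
13317/(-150658) + (-118576 - 107826) = 13317*(-1/150658) - 226402 = -13317/150658 - 226402 = -34109285833/150658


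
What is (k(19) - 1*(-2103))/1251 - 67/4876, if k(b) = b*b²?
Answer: 43614895/6099876 ≈ 7.1501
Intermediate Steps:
k(b) = b³
(k(19) - 1*(-2103))/1251 - 67/4876 = (19³ - 1*(-2103))/1251 - 67/4876 = (6859 + 2103)*(1/1251) - 67*1/4876 = 8962*(1/1251) - 67/4876 = 8962/1251 - 67/4876 = 43614895/6099876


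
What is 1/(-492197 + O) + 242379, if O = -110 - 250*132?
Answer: 127323385352/525307 ≈ 2.4238e+5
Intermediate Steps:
O = -33110 (O = -110 - 33000 = -33110)
1/(-492197 + O) + 242379 = 1/(-492197 - 33110) + 242379 = 1/(-525307) + 242379 = -1/525307 + 242379 = 127323385352/525307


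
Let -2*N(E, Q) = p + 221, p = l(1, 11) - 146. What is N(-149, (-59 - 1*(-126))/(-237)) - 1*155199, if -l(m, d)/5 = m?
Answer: -155234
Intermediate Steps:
l(m, d) = -5*m
p = -151 (p = -5*1 - 146 = -5 - 146 = -151)
N(E, Q) = -35 (N(E, Q) = -(-151 + 221)/2 = -1/2*70 = -35)
N(-149, (-59 - 1*(-126))/(-237)) - 1*155199 = -35 - 1*155199 = -35 - 155199 = -155234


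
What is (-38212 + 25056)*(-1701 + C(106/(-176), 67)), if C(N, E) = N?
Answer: 44772559/2 ≈ 2.2386e+7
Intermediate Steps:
(-38212 + 25056)*(-1701 + C(106/(-176), 67)) = (-38212 + 25056)*(-1701 + 106/(-176)) = -13156*(-1701 + 106*(-1/176)) = -13156*(-1701 - 53/88) = -13156*(-149741/88) = 44772559/2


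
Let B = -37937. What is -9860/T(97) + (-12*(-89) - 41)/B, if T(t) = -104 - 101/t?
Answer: 36273241437/386540093 ≈ 93.841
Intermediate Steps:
-9860/T(97) + (-12*(-89) - 41)/B = -9860/(-104 - 101/97) + (-12*(-89) - 41)/(-37937) = -9860/(-104 - 101*1/97) + (1068 - 41)*(-1/37937) = -9860/(-104 - 101/97) + 1027*(-1/37937) = -9860/(-10189/97) - 1027/37937 = -9860*(-97/10189) - 1027/37937 = 956420/10189 - 1027/37937 = 36273241437/386540093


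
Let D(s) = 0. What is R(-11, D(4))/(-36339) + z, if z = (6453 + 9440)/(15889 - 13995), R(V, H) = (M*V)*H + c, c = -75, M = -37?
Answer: 192559259/22942022 ≈ 8.3933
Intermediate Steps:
R(V, H) = -75 - 37*H*V (R(V, H) = (-37*V)*H - 75 = -37*H*V - 75 = -75 - 37*H*V)
z = 15893/1894 ≈ 8.3912
R(-11, D(4))/(-36339) + z = (-75 - 37*0*(-11))/(-36339) + 15893/1894 = (-75 + 0)*(-1/36339) + 15893/1894 = -75*(-1/36339) + 15893/1894 = 25/12113 + 15893/1894 = 192559259/22942022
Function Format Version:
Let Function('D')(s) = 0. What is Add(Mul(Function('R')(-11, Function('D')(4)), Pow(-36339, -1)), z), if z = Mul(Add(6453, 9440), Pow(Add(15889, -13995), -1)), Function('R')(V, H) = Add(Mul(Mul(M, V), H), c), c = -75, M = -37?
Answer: Rational(192559259, 22942022) ≈ 8.3933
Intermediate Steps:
Function('R')(V, H) = Add(-75, Mul(-37, H, V)) (Function('R')(V, H) = Add(Mul(Mul(-37, V), H), -75) = Add(Mul(-37, H, V), -75) = Add(-75, Mul(-37, H, V)))
z = Rational(15893, 1894) (z = Mul(15893, Pow(1894, -1)) = Mul(15893, Rational(1, 1894)) = Rational(15893, 1894) ≈ 8.3912)
Add(Mul(Function('R')(-11, Function('D')(4)), Pow(-36339, -1)), z) = Add(Mul(Add(-75, Mul(-37, 0, -11)), Pow(-36339, -1)), Rational(15893, 1894)) = Add(Mul(Add(-75, 0), Rational(-1, 36339)), Rational(15893, 1894)) = Add(Mul(-75, Rational(-1, 36339)), Rational(15893, 1894)) = Add(Rational(25, 12113), Rational(15893, 1894)) = Rational(192559259, 22942022)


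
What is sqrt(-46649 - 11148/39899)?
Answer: I*sqrt(74262396740501)/39899 ≈ 215.98*I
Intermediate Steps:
sqrt(-46649 - 11148/39899) = sqrt(-1861259599/39899) = I*sqrt(74262396740501)/39899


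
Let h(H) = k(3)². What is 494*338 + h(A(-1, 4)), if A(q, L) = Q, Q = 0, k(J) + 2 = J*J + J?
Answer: 167072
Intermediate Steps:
k(J) = -2 + J + J² (k(J) = -2 + (J*J + J) = -2 + (J² + J) = -2 + (J + J²) = -2 + J + J²)
A(q, L) = 0
h(H) = 100 (h(H) = (-2 + 3 + 3²)² = (-2 + 3 + 9)² = 10² = 100)
494*338 + h(A(-1, 4)) = 494*338 + 100 = 166972 + 100 = 167072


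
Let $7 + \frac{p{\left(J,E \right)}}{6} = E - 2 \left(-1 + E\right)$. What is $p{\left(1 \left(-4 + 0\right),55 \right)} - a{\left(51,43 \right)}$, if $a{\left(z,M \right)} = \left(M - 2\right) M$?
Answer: $-2123$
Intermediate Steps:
$a{\left(z,M \right)} = M \left(-2 + M\right)$ ($a{\left(z,M \right)} = \left(-2 + M\right) M = M \left(-2 + M\right)$)
$p{\left(J,E \right)} = -30 - 6 E$ ($p{\left(J,E \right)} = -42 + 6 \left(E - 2 \left(-1 + E\right)\right) = -42 + 6 \left(E - \left(-2 + 2 E\right)\right) = -42 + 6 \left(2 - E\right) = -42 - \left(-12 + 6 E\right) = -30 - 6 E$)
$p{\left(1 \left(-4 + 0\right),55 \right)} - a{\left(51,43 \right)} = \left(-30 - 330\right) - 43 \left(-2 + 43\right) = \left(-30 - 330\right) - 43 \cdot 41 = -360 - 1763 = -2123$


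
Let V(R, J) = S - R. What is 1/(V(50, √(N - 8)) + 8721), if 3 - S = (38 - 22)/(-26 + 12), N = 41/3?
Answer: 7/60726 ≈ 0.00011527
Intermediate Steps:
N = 41/3 (N = 41*(⅓) = 41/3 ≈ 13.667)
S = 29/7 (S = 3 - (38 - 22)/(-26 + 12) = 3 - 16/(-14) = 3 - 16*(-1)/14 = 3 - 1*(-8/7) = 3 + 8/7 = 29/7 ≈ 4.1429)
V(R, J) = 29/7 - R
1/(V(50, √(N - 8)) + 8721) = 1/((29/7 - 1*50) + 8721) = 1/((29/7 - 50) + 8721) = 1/(-321/7 + 8721) = 1/(60726/7) = 7/60726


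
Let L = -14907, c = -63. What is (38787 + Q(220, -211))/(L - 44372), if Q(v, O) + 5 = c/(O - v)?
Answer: -1519555/2322659 ≈ -0.65423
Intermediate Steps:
Q(v, O) = -5 - 63/(O - v)
(38787 + Q(220, -211))/(L - 44372) = (38787 + (-63 - 5*(-211) + 5*220)/(-211 - 1*220))/(-14907 - 44372) = (38787 + (-63 + 1055 + 1100)/(-211 - 220))/(-59279) = (38787 + 2092/(-431))*(-1/59279) = (38787 - 1/431*2092)*(-1/59279) = (38787 - 2092/431)*(-1/59279) = (16715105/431)*(-1/59279) = -1519555/2322659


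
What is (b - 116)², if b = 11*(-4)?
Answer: 25600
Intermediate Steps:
b = -44
(b - 116)² = (-44 - 116)² = (-160)² = 25600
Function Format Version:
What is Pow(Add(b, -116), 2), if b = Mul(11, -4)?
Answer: 25600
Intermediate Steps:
b = -44
Pow(Add(b, -116), 2) = Pow(Add(-44, -116), 2) = Pow(-160, 2) = 25600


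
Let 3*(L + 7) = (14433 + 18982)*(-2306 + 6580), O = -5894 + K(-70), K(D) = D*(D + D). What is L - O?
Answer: 142803971/3 ≈ 4.7601e+7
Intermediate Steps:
K(D) = 2*D² (K(D) = D*(2*D) = 2*D²)
O = 3906 (O = -5894 + 2*(-70)² = -5894 + 2*4900 = -5894 + 9800 = 3906)
L = 142815689/3 (L = -7 + ((14433 + 18982)*(-2306 + 6580))/3 = -7 + (33415*4274)/3 = -7 + (⅓)*142815710 = -7 + 142815710/3 = 142815689/3 ≈ 4.7605e+7)
L - O = 142815689/3 - 1*3906 = 142815689/3 - 3906 = 142803971/3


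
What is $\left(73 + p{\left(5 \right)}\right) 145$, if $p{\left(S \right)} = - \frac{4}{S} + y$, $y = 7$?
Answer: $11484$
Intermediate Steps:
$p{\left(S \right)} = 7 - \frac{4}{S}$ ($p{\left(S \right)} = - \frac{4}{S} + 7 = 7 - \frac{4}{S}$)
$\left(73 + p{\left(5 \right)}\right) 145 = \left(73 + \left(7 - \frac{4}{5}\right)\right) 145 = \left(73 + \frac{31}{5}\right) 145 = \frac{396}{5} \cdot 145 = 11484$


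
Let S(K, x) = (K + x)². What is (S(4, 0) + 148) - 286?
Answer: -122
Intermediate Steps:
(S(4, 0) + 148) - 286 = ((4 + 0)² + 148) - 286 = (4² + 148) - 286 = (16 + 148) - 286 = 164 - 286 = -122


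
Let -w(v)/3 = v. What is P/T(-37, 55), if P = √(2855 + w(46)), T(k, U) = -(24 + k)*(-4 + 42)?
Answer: √2717/494 ≈ 0.10552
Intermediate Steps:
T(k, U) = -912 - 38*k (T(k, U) = -(24 + k)*38 = -(912 + 38*k) = -912 - 38*k)
w(v) = -3*v
P = √2717 (P = √(2855 - 3*46) = √(2855 - 138) = √2717 ≈ 52.125)
P/T(-37, 55) = √2717/(-912 - 38*(-37)) = √2717/(-912 + 1406) = √2717/494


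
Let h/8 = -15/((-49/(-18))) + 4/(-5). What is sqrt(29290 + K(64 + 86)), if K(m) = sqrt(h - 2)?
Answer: sqrt(35880250 + 35*I*sqrt(64290))/35 ≈ 171.14 + 0.021165*I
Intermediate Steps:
h = -12368/245 (h = 8*(-15/((-49/(-18))) + 4/(-5)) = 8*(-15/((-49*(-1/18))) + 4*(-1/5)) = 8*(-15/49/18 - 4/5) = 8*(-15*18/49 - 4/5) = 8*(-270/49 - 4/5) = 8*(-1546/245) = -12368/245 ≈ -50.482)
K(m) = I*sqrt(64290)/35 (K(m) = sqrt(-12368/245 - 2) = sqrt(-12858/245) = I*sqrt(64290)/35)
sqrt(29290 + K(64 + 86)) = sqrt(29290 + I*sqrt(64290)/35)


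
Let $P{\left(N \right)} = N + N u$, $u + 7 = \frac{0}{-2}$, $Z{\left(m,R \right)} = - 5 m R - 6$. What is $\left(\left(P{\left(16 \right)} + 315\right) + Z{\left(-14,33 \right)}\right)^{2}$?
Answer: $6365529$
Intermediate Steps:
$Z{\left(m,R \right)} = -6 - 5 R m$ ($Z{\left(m,R \right)} = - 5 R m - 6 = -6 - 5 R m$)
$u = -7$ ($u = -7 + \frac{0}{-2} = -7 + 0 \left(- \frac{1}{2}\right) = -7 + 0 = -7$)
$P{\left(N \right)} = - 6 N$ ($P{\left(N \right)} = N + N \left(-7\right) = N - 7 N = - 6 N$)
$\left(\left(P{\left(16 \right)} + 315\right) + Z{\left(-14,33 \right)}\right)^{2} = \left(\left(\left(-6\right) 16 + 315\right) - \left(6 + 165 \left(-14\right)\right)\right)^{2} = \left(\left(-96 + 315\right) + \left(-6 + 2310\right)\right)^{2} = \left(219 + 2304\right)^{2} = 2523^{2} = 6365529$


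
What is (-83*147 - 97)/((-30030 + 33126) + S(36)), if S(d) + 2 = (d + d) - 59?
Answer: -946/239 ≈ -3.9582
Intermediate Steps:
S(d) = -61 + 2*d (S(d) = -2 + ((d + d) - 59) = -2 + (2*d - 59) = -2 + (-59 + 2*d) = -61 + 2*d)
(-83*147 - 97)/((-30030 + 33126) + S(36)) = (-83*147 - 97)/((-30030 + 33126) + (-61 + 2*36)) = (-12201 - 97)/(3096 + (-61 + 72)) = -12298/(3096 + 11) = -12298/3107 = -12298*1/3107 = -946/239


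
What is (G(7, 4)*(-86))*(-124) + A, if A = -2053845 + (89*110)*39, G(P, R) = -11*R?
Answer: -2141251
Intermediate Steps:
A = -1672035 (A = -2053845 + 9790*39 = -2053845 + 381810 = -1672035)
(G(7, 4)*(-86))*(-124) + A = (-11*4*(-86))*(-124) - 1672035 = -44*(-86)*(-124) - 1672035 = 3784*(-124) - 1672035 = -469216 - 1672035 = -2141251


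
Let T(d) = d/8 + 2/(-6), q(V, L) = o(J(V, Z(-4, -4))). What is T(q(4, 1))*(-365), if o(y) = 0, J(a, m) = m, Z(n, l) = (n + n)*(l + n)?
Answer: 365/3 ≈ 121.67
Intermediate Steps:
Z(n, l) = 2*n*(l + n) (Z(n, l) = (2*n)*(l + n) = 2*n*(l + n))
q(V, L) = 0
T(d) = -1/3 + d/8 (T(d) = d*(1/8) + 2*(-1/6) = d/8 - 1/3 = -1/3 + d/8)
T(q(4, 1))*(-365) = (-1/3 + (1/8)*0)*(-365) = (-1/3 + 0)*(-365) = -1/3*(-365) = 365/3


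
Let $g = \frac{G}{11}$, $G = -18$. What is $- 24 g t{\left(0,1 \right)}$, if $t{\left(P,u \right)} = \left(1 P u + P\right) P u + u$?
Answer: $\frac{432}{11} \approx 39.273$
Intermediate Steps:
$g = - \frac{18}{11} \approx -1.6364$
$t{\left(P,u \right)} = u + P u \left(P + P u\right)$ ($t{\left(P,u \right)} = \left(P u + P\right) P u + u = \left(P + P u\right) P u + u = P \left(P + P u\right) u + u = P u \left(P + P u\right) + u = u + P u \left(P + P u\right)$)
$- 24 g t{\left(0,1 \right)} = \left(-24\right) \left(- \frac{18}{11}\right) 1 \left(1 + 0^{2} + 1 \cdot 0^{2}\right) = \frac{432 \cdot 1 \left(1 + 0 + 1 \cdot 0\right)}{11} = \frac{432 \cdot 1 \left(1 + 0 + 0\right)}{11} = \frac{432 \cdot 1 \cdot 1}{11} = \frac{432}{11} \cdot 1 = \frac{432}{11}$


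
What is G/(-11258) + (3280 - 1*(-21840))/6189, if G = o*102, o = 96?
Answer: 111099136/34837881 ≈ 3.1890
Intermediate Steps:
G = 9792 (G = 96*102 = 9792)
G/(-11258) + (3280 - 1*(-21840))/6189 = 9792/(-11258) + (3280 - 1*(-21840))/6189 = 9792*(-1/11258) + (3280 + 21840)*(1/6189) = -4896/5629 + 25120*(1/6189) = -4896/5629 + 25120/6189 = 111099136/34837881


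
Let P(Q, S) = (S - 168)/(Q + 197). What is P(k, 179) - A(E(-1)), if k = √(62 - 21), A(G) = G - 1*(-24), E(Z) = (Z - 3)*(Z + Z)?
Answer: -1238409/38768 - 11*√41/38768 ≈ -31.946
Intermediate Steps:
E(Z) = 2*Z*(-3 + Z) (E(Z) = (-3 + Z)*(2*Z) = 2*Z*(-3 + Z))
A(G) = 24 + G (A(G) = G + 24 = 24 + G)
k = √41 ≈ 6.4031
P(Q, S) = (-168 + S)/(197 + Q)
P(k, 179) - A(E(-1)) = (-168 + 179)/(197 + √41) - (24 + 2*(-1)*(-3 - 1)) = 11/(197 + √41) - (24 + 2*(-1)*(-4)) = 11/(197 + √41) - (24 + 8) = 11/(197 + √41) - 1*32 = 11/(197 + √41) - 32 = -32 + 11/(197 + √41)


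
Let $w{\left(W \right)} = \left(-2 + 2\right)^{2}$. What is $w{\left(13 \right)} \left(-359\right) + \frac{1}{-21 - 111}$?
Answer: $- \frac{1}{132} \approx -0.0075758$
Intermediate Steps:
$w{\left(W \right)} = 0$ ($w{\left(W \right)} = 0^{2} = 0$)
$w{\left(13 \right)} \left(-359\right) + \frac{1}{-21 - 111} = 0 \left(-359\right) + \frac{1}{-21 - 111} = 0 + \frac{1}{-132} = 0 - \frac{1}{132} = - \frac{1}{132}$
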